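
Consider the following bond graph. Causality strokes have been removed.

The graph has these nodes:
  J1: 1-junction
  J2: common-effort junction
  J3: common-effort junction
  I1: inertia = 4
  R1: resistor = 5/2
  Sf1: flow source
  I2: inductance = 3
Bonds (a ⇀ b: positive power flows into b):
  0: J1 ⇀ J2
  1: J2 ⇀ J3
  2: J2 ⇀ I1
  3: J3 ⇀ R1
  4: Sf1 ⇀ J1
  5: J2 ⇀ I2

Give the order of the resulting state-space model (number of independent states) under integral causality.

β4 →Sf1  (Sf1: flow source, stroke at near end)
β0 →J1  (J1 flow already set via bond 4)
β2 →I1  (I1 integral (f out))
β5 →I2  (I2 integral (f out))
β1 →J2  (only one effort-in slot at J2)
β3 →J3  (closing 0-jn rule on J3)

2  (I1, I2 all integral)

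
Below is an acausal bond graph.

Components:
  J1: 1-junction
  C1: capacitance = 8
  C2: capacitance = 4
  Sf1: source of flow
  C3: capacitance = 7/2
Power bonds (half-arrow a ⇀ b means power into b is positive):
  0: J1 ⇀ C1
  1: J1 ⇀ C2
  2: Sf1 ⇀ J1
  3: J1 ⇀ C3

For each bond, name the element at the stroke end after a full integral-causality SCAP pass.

b0 stroke→J1
b1 stroke→J1
b2 stroke→Sf1
b3 stroke→J1

b2 stroke→Sf1  (Sf1 (Sf) sets flow on bond)
b0 stroke→J1  (J1: bond 2 brought flow, rest push out)
b1 stroke→J1  (J1: bond 2 brought flow, rest push out)
b3 stroke→J1  (common-f at J1 fixed by 2)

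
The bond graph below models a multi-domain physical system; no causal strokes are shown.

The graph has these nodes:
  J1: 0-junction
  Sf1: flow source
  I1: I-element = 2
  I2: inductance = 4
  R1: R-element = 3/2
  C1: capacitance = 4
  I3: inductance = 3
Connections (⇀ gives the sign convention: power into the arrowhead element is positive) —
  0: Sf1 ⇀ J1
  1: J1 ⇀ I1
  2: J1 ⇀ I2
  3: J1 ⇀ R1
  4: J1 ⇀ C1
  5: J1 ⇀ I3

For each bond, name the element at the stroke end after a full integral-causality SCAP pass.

bond 0 stroke at Sf1  (source Sf1 imposes f)
bond 1 stroke at I1  (prefer integral on I1)
bond 2 stroke at I2  (I2 integral (f out))
bond 4 stroke at J1  (C1 integral (e out))
bond 3 stroke at R1  (0-jn J1 has e-setter on 4)
bond 5 stroke at I3  (J1: bond 4 brought effort, rest push out)

bond 0 |Sf1
bond 1 |I1
bond 2 |I2
bond 3 |R1
bond 4 |J1
bond 5 |I3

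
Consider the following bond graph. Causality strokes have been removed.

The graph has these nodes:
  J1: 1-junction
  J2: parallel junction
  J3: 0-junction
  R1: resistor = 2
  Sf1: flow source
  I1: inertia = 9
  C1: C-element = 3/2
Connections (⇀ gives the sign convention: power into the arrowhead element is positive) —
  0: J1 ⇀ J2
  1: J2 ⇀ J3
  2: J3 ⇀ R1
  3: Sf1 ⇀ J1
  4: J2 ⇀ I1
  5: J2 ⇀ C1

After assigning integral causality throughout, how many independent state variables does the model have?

2  (C1, I1 all integral)

β3 stroke→Sf1  (source Sf1 imposes f)
β0 stroke→J1  (J1 flow already set via bond 3)
β4 stroke→I1  (I1 outputs flow p/I1)
β5 stroke→J2  (C1 integral (e out))
β1 stroke→J3  (0-jn J2 has e-setter on 5)
β2 stroke→R1  (J3: bond 1 brought effort, rest push out)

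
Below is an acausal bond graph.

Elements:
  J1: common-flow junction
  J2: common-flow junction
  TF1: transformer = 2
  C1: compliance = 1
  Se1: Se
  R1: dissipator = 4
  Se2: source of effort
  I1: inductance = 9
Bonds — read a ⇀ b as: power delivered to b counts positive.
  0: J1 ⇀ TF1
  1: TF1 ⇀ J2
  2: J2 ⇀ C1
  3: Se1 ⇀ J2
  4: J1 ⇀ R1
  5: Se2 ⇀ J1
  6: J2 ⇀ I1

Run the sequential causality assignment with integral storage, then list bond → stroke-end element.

#3 stroke→J2  (Se1 fixes effort; stroke away)
#5 stroke→J1  (Se2 (Se) sets effort on bond)
#2 stroke→J2  (C1 integral (e out))
#6 stroke→I1  (prefer integral on I1)
#1 stroke→J2  (J2: bond 6 brought flow, rest push out)
#0 stroke→TF1  (TF TF1: opposite of bond 1)
#4 stroke→J1  (common-f at J1 fixed by 0)

β0 →TF1
β1 →J2
β2 →J2
β3 →J2
β4 →J1
β5 →J1
β6 →I1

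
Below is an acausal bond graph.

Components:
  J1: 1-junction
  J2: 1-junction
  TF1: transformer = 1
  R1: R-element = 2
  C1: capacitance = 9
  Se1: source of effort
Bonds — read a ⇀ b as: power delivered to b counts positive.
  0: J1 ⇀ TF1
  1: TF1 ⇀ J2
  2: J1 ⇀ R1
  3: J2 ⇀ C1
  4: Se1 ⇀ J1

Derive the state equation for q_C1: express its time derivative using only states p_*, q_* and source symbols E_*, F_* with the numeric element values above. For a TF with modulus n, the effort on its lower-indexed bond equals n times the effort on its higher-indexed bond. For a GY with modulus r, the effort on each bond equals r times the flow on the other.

dq_C1/dt = E_Se1/2 - q_C1/18

#4 stroke→J1  (Se1: effort source, stroke at far end)
#3 stroke→J2  (prefer integral on C1)
#1 stroke→TF1  (J2: last free bond brings flow in)
#0 stroke→J1  (TF1: transformer flips bond 1)
#2 stroke→R1  (J1: last free bond brings flow in)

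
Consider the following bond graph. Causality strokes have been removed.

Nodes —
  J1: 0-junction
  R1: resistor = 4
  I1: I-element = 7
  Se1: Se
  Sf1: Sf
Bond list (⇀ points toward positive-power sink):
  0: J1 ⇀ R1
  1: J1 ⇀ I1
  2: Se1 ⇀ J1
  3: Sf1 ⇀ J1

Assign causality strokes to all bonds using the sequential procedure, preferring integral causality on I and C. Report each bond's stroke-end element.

bond 2 |J1  (Se1 (Se) sets effort on bond)
bond 3 |Sf1  (Sf1: flow source, stroke at near end)
bond 0 |R1  (J1: bond 2 brought effort, rest push out)
bond 1 |I1  (J1 effort already set via bond 2)

β0 stroke at R1
β1 stroke at I1
β2 stroke at J1
β3 stroke at Sf1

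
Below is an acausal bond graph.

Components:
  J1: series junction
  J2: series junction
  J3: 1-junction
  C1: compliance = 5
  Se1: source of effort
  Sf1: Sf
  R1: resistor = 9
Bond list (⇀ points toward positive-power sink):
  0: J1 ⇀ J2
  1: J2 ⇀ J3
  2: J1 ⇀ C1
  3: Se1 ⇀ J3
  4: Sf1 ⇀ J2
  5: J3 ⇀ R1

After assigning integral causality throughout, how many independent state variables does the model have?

β3 stroke at J3  (Se1 fixes effort; stroke away)
β4 stroke at Sf1  (Sf1 (Sf) sets flow on bond)
β0 stroke at J2  (J2 flow already set via bond 4)
β1 stroke at J2  (J2 flow already set via bond 4)
β5 stroke at J3  (J3 flow already set via bond 1)
β2 stroke at J1  (J1 flow already set via bond 0)

1  (C1 all integral)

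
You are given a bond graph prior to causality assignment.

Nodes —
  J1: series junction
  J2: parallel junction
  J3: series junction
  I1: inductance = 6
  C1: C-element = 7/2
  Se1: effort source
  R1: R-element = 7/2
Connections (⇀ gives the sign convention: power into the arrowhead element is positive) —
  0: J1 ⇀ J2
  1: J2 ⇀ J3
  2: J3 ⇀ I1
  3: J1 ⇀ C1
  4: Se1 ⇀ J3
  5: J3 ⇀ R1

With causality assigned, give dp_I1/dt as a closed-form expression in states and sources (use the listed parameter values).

β4 stroke at J3  (Se1: effort source, stroke at far end)
β2 stroke at I1  (I1 outputs flow p/I1)
β1 stroke at J3  (J3: bond 2 brought flow, rest push out)
β5 stroke at J3  (J3: bond 2 brought flow, rest push out)
β0 stroke at J2  (closing 0-jn rule on J2)
β3 stroke at J1  (common-f at J1 fixed by 0)

dp_I1/dt = E_Se1 - 7*p_I1/12 - 2*q_C1/7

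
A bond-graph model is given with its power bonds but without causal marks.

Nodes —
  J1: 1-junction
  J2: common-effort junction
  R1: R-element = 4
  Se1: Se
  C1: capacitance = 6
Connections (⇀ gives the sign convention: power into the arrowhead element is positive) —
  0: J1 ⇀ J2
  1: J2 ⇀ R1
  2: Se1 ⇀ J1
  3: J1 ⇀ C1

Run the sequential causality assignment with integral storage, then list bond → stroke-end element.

bond 0 stroke at J2
bond 1 stroke at R1
bond 2 stroke at J1
bond 3 stroke at J1

#2 |J1  (Se1: effort source, stroke at far end)
#3 |J1  (C1 outputs effort q/C1)
#0 |J2  (J1: last free bond brings flow in)
#1 |R1  (J2: bond 0 brought effort, rest push out)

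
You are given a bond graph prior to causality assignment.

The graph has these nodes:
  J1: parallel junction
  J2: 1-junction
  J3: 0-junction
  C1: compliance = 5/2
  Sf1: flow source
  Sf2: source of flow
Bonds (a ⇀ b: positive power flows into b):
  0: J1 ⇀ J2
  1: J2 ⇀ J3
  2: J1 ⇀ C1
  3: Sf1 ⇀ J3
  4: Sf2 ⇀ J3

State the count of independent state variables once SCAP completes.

b3 |Sf1  (Sf1 (Sf) sets flow on bond)
b4 |Sf2  (Sf2 (Sf) sets flow on bond)
b1 |J3  (J3 needs exactly one e-in)
b0 |J2  (J2 flow already set via bond 1)
b2 |J1  (J1 needs exactly one e-in)

1  (C1 all integral)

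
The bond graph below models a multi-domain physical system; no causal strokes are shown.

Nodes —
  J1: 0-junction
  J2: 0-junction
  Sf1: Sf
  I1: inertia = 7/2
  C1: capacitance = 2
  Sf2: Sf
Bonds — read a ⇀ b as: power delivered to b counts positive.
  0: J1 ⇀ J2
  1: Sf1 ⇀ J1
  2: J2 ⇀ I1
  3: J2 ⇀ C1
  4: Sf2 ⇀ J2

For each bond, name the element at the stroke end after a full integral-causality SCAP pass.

bond 0 |J1
bond 1 |Sf1
bond 2 |I1
bond 3 |J2
bond 4 |Sf2

bond 1 stroke at Sf1  (Sf1: flow source, stroke at near end)
bond 4 stroke at Sf2  (Sf2 (Sf) sets flow on bond)
bond 0 stroke at J1  (only one effort-in slot at J1)
bond 2 stroke at I1  (I1 integral (f out))
bond 3 stroke at J2  (closing 0-jn rule on J2)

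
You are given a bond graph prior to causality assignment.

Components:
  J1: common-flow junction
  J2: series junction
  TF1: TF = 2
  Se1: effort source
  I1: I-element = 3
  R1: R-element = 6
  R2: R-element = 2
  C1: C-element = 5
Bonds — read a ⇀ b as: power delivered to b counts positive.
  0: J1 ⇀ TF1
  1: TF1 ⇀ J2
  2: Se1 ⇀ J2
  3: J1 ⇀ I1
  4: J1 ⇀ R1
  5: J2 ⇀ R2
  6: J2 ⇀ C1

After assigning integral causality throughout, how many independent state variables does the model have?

2  (C1, I1 all integral)

b2 stroke→J2  (Se1: effort source, stroke at far end)
b3 stroke→I1  (I1 integral (f out))
b0 stroke→J1  (common-f at J1 fixed by 3)
b4 stroke→J1  (J1: bond 3 brought flow, rest push out)
b1 stroke→TF1  (TF TF1: opposite of bond 0)
b5 stroke→J2  (J2 flow already set via bond 1)
b6 stroke→J2  (common-f at J2 fixed by 1)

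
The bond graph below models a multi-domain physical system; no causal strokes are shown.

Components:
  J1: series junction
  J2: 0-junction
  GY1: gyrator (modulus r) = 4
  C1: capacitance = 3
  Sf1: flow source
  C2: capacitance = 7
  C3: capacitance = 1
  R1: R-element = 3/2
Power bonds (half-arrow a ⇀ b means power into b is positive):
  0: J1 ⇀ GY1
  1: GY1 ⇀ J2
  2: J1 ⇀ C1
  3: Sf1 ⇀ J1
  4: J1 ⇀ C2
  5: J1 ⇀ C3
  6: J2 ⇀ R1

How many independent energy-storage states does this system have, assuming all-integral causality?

β3 |Sf1  (Sf1: flow source, stroke at near end)
β0 |J1  (J1 flow already set via bond 3)
β2 |J1  (J1 flow already set via bond 3)
β4 |J1  (J1 flow already set via bond 3)
β5 |J1  (common-f at J1 fixed by 3)
β1 |J2  (GY GY1: same side as bond 0)
β6 |R1  (J2 effort already set via bond 1)

3  (C1, C2, C3 all integral)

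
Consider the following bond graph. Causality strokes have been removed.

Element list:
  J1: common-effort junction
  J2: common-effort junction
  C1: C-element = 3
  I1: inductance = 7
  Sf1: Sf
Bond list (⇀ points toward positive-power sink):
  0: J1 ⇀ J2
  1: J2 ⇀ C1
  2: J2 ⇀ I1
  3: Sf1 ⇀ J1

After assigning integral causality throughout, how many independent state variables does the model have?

b3 stroke→Sf1  (source Sf1 imposes f)
b0 stroke→J1  (only one effort-in slot at J1)
b1 stroke→J2  (C1: C, integral causality)
b2 stroke→I1  (common-e at J2 fixed by 1)

2  (C1, I1 all integral)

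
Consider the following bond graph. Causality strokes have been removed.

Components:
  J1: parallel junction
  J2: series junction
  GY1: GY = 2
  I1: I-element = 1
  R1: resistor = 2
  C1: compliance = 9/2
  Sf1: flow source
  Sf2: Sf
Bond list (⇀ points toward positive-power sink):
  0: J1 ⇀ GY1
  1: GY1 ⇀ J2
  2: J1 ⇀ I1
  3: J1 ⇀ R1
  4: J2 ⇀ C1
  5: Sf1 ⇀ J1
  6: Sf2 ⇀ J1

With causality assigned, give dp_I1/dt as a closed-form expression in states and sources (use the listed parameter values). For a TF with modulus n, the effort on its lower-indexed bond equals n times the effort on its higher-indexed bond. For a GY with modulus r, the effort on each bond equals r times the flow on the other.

β5 |Sf1  (Sf1 (Sf) sets flow on bond)
β6 |Sf2  (Sf2 (Sf) sets flow on bond)
β2 |I1  (I1: I, integral causality)
β4 |J2  (C1 outputs effort q/C1)
β1 |GY1  (J2 needs exactly one f-in)
β0 |GY1  (through GY1, causality inverts; strokes same side of GY1)
β3 |J1  (closing 0-jn rule on J1)

dp_I1/dt = 2*F_Sf1 + 2*F_Sf2 - 2*p_I1 - 2*q_C1/9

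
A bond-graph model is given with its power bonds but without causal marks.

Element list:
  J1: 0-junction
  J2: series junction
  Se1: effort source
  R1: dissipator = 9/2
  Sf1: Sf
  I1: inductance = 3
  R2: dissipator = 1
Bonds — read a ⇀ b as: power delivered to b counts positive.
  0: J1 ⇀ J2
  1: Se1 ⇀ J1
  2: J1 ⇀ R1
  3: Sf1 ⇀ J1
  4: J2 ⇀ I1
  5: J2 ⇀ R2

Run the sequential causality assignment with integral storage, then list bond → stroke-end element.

β0 |J2
β1 |J1
β2 |R1
β3 |Sf1
β4 |I1
β5 |J2

b1 stroke→J1  (Se1: effort source, stroke at far end)
b3 stroke→Sf1  (Sf1: flow source, stroke at near end)
b0 stroke→J2  (J1 effort already set via bond 1)
b2 stroke→R1  (common-e at J1 fixed by 1)
b4 stroke→I1  (I1: I, integral causality)
b5 stroke→J2  (J2 flow already set via bond 4)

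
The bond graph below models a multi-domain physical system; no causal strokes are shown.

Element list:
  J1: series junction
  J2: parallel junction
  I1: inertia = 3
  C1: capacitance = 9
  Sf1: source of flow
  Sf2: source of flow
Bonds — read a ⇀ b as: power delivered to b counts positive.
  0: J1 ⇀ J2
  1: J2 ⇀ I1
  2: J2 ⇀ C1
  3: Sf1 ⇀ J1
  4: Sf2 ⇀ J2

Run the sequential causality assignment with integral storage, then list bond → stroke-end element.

b3 stroke at Sf1  (source Sf1 imposes f)
b4 stroke at Sf2  (Sf2 (Sf) sets flow on bond)
b0 stroke at J1  (J1: bond 3 brought flow, rest push out)
b1 stroke at I1  (I1: I, integral causality)
b2 stroke at J2  (J2 needs exactly one e-in)

bond 0 →J1
bond 1 →I1
bond 2 →J2
bond 3 →Sf1
bond 4 →Sf2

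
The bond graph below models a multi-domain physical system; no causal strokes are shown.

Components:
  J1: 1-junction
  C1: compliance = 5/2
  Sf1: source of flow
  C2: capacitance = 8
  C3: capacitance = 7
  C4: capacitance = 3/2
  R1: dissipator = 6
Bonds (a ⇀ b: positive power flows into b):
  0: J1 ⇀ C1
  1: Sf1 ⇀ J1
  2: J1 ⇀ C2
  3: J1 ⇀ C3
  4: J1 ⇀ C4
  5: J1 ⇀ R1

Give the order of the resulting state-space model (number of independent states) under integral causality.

#1 stroke at Sf1  (source Sf1 imposes f)
#0 stroke at J1  (J1: bond 1 brought flow, rest push out)
#2 stroke at J1  (J1 flow already set via bond 1)
#3 stroke at J1  (J1: bond 1 brought flow, rest push out)
#4 stroke at J1  (1-jn J1 has f-setter on 1)
#5 stroke at J1  (J1 flow already set via bond 1)

4  (C1, C2, C3, C4 all integral)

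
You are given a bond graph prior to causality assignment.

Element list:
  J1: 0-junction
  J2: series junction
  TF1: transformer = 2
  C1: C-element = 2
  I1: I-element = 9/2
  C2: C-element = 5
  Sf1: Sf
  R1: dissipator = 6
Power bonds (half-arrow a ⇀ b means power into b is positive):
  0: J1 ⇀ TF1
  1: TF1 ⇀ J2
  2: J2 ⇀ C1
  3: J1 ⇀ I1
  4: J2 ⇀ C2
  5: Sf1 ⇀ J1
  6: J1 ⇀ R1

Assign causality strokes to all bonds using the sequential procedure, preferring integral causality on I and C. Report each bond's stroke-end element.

#0 |J1
#1 |TF1
#2 |J2
#3 |I1
#4 |J2
#5 |Sf1
#6 |R1

bond 5 stroke at Sf1  (Sf1 fixes flow; stroke at Sf1)
bond 2 stroke at J2  (C1: C, integral causality)
bond 3 stroke at I1  (prefer integral on I1)
bond 4 stroke at J2  (C2: C, integral causality)
bond 1 stroke at TF1  (J2 needs exactly one f-in)
bond 0 stroke at J1  (TF TF1: opposite of bond 1)
bond 6 stroke at R1  (0-jn J1 has e-setter on 0)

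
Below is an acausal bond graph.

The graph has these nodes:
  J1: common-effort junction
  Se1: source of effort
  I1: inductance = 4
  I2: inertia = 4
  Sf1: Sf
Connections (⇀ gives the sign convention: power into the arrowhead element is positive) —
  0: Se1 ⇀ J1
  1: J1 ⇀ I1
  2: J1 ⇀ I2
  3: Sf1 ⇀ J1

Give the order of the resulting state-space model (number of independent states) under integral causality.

b0 stroke→J1  (Se1 (Se) sets effort on bond)
b3 stroke→Sf1  (Sf1 (Sf) sets flow on bond)
b1 stroke→I1  (J1: bond 0 brought effort, rest push out)
b2 stroke→I2  (J1 effort already set via bond 0)

2  (I1, I2 all integral)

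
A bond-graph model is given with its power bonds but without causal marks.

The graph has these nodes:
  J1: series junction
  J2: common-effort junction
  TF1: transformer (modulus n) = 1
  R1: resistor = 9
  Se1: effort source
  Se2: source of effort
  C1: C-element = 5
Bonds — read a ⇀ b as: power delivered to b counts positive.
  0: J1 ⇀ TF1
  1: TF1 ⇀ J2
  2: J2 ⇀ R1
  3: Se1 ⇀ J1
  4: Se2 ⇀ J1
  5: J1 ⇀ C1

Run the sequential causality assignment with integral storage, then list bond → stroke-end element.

#0 →TF1
#1 →J2
#2 →R1
#3 →J1
#4 →J1
#5 →J1

bond 3 stroke at J1  (Se1: effort source, stroke at far end)
bond 4 stroke at J1  (source Se2 imposes e)
bond 5 stroke at J1  (C1: C, integral causality)
bond 0 stroke at TF1  (only one flow-in slot at J1)
bond 1 stroke at J2  (through TF1, causality passes straight; one stroke at TF1)
bond 2 stroke at R1  (J2: bond 1 brought effort, rest push out)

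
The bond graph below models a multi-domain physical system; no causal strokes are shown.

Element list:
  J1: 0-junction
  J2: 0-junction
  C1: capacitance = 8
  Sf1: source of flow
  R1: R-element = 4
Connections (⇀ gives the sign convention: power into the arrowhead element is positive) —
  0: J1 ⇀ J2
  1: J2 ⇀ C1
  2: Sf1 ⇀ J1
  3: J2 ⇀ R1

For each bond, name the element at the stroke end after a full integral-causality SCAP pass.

#0 stroke→J1
#1 stroke→J2
#2 stroke→Sf1
#3 stroke→R1

β2 stroke→Sf1  (source Sf1 imposes f)
β0 stroke→J1  (J1: last free bond brings effort in)
β1 stroke→J2  (C1 outputs effort q/C1)
β3 stroke→R1  (J2: bond 1 brought effort, rest push out)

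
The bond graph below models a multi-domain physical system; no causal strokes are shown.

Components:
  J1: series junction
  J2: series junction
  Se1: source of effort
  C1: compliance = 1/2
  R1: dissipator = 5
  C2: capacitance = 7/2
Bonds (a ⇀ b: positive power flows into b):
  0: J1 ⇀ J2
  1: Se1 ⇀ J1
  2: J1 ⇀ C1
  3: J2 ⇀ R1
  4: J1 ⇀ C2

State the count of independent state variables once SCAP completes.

β1 stroke at J1  (Se1 (Se) sets effort on bond)
β2 stroke at J1  (prefer integral on C1)
β4 stroke at J1  (prefer integral on C2)
β0 stroke at J2  (only one flow-in slot at J1)
β3 stroke at R1  (J2 needs exactly one f-in)

2  (C1, C2 all integral)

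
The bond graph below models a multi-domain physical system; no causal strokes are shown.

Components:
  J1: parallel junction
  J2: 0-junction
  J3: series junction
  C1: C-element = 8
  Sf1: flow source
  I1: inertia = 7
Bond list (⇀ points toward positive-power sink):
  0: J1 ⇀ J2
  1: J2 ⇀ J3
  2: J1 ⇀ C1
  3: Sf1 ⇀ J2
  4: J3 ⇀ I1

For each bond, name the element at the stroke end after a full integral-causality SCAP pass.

b3 stroke→Sf1  (source Sf1 imposes f)
b2 stroke→J1  (C1: C, integral causality)
b0 stroke→J2  (common-e at J1 fixed by 2)
b1 stroke→J3  (common-e at J2 fixed by 0)
b4 stroke→I1  (J3 needs exactly one f-in)

b0 |J2
b1 |J3
b2 |J1
b3 |Sf1
b4 |I1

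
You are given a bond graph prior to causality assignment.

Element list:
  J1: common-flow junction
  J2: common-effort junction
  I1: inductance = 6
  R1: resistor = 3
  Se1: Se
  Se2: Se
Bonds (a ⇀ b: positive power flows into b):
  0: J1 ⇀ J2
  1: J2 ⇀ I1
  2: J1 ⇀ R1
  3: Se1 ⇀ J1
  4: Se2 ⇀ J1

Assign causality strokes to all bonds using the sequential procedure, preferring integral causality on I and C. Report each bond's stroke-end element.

bond 0 stroke at J2
bond 1 stroke at I1
bond 2 stroke at J1
bond 3 stroke at J1
bond 4 stroke at J1

β3 →J1  (Se1 fixes effort; stroke away)
β4 →J1  (Se2 fixes effort; stroke away)
β1 →I1  (prefer integral on I1)
β0 →J2  (J2 needs exactly one e-in)
β2 →J1  (J1: bond 0 brought flow, rest push out)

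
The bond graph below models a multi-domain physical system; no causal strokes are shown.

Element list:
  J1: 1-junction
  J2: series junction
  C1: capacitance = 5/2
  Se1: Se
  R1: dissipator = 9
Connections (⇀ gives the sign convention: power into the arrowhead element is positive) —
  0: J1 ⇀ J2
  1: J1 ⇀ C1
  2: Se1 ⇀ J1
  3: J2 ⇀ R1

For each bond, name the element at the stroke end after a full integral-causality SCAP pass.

b2 →J1  (Se1 (Se) sets effort on bond)
b1 →J1  (C1 integral (e out))
b0 →J2  (closing 1-jn rule on J1)
b3 →R1  (J2: last free bond brings flow in)

b0 →J2
b1 →J1
b2 →J1
b3 →R1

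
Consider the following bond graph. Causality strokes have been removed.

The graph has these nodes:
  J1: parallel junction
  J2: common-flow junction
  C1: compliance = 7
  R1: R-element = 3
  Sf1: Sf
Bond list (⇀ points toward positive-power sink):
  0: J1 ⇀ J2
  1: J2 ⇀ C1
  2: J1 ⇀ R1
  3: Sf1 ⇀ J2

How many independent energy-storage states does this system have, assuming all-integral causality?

β3 |Sf1  (Sf1: flow source, stroke at near end)
β0 |J2  (J2: bond 3 brought flow, rest push out)
β1 |J2  (J2: bond 3 brought flow, rest push out)
β2 |J1  (J1: last free bond brings effort in)

1  (C1 all integral)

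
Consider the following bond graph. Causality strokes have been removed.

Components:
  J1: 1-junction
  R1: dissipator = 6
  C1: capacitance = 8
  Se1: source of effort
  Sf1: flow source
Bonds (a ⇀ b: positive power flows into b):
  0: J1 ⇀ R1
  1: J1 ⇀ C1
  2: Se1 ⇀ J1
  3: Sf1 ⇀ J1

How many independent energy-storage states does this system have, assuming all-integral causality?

β2 stroke at J1  (Se1: effort source, stroke at far end)
β3 stroke at Sf1  (Sf1 fixes flow; stroke at Sf1)
β0 stroke at J1  (J1: bond 3 brought flow, rest push out)
β1 stroke at J1  (J1: bond 3 brought flow, rest push out)

1  (C1 all integral)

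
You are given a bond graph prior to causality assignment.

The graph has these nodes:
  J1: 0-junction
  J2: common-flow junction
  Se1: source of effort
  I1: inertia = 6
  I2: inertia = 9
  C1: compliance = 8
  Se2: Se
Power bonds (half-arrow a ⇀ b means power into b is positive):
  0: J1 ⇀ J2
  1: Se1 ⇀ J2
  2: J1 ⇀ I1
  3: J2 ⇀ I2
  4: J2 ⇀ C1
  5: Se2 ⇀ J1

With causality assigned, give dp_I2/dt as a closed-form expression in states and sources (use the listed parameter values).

dp_I2/dt = E_Se1 + E_Se2 - q_C1/8

#1 stroke→J2  (source Se1 imposes e)
#5 stroke→J1  (Se2: effort source, stroke at far end)
#0 stroke→J2  (common-e at J1 fixed by 5)
#2 stroke→I1  (common-e at J1 fixed by 5)
#3 stroke→I2  (prefer integral on I2)
#4 stroke→J2  (1-jn J2 has f-setter on 3)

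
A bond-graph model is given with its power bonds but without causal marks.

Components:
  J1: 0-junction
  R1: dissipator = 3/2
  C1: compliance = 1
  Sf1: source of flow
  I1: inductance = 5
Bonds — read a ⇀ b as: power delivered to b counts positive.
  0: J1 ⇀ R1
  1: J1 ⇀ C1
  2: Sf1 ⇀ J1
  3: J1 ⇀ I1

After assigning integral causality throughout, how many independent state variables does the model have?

2  (C1, I1 all integral)

b2 |Sf1  (Sf1: flow source, stroke at near end)
b1 |J1  (C1: C, integral causality)
b0 |R1  (common-e at J1 fixed by 1)
b3 |I1  (common-e at J1 fixed by 1)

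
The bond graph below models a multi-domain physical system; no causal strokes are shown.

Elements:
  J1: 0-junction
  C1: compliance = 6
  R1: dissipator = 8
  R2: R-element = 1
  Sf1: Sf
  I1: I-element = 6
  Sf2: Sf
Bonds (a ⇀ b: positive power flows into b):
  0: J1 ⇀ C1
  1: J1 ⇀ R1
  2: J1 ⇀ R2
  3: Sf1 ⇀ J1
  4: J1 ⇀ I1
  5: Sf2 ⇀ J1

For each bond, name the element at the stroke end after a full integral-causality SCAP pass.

β0 →J1
β1 →R1
β2 →R2
β3 →Sf1
β4 →I1
β5 →Sf2

bond 3 →Sf1  (Sf1 fixes flow; stroke at Sf1)
bond 5 →Sf2  (Sf2: flow source, stroke at near end)
bond 0 →J1  (C1 integral (e out))
bond 1 →R1  (J1 effort already set via bond 0)
bond 2 →R2  (J1 effort already set via bond 0)
bond 4 →I1  (common-e at J1 fixed by 0)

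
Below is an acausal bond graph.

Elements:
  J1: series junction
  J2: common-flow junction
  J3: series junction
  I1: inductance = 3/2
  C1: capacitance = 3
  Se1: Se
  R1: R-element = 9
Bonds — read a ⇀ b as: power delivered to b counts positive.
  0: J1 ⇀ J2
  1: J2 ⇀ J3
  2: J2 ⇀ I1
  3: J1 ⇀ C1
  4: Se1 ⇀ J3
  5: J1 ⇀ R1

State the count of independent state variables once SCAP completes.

2  (C1, I1 all integral)

b4 →J3  (Se1: effort source, stroke at far end)
b1 →J2  (closing 1-jn rule on J3)
b2 →I1  (I1 integral (f out))
b0 →J2  (common-f at J2 fixed by 2)
b3 →J1  (J1: bond 0 brought flow, rest push out)
b5 →J1  (J1 flow already set via bond 0)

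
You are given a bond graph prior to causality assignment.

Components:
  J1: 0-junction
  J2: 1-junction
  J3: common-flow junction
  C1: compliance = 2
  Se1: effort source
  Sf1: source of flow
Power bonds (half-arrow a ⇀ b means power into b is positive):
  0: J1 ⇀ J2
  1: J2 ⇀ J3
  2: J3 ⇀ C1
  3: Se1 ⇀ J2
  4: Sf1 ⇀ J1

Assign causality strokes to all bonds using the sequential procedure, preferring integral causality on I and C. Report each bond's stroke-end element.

b0 stroke at J1
b1 stroke at J2
b2 stroke at J3
b3 stroke at J2
b4 stroke at Sf1

b3 →J2  (source Se1 imposes e)
b4 →Sf1  (Sf1 fixes flow; stroke at Sf1)
b0 →J1  (J1 needs exactly one e-in)
b1 →J2  (common-f at J2 fixed by 0)
b2 →J3  (common-f at J3 fixed by 1)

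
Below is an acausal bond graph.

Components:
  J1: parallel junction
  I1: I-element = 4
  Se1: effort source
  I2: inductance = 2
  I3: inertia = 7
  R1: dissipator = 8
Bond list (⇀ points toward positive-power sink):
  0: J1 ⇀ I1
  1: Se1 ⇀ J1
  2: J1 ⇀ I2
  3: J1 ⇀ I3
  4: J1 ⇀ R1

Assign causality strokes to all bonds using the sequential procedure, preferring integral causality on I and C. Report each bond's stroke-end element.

bond 1 |J1  (source Se1 imposes e)
bond 0 |I1  (J1 effort already set via bond 1)
bond 2 |I2  (0-jn J1 has e-setter on 1)
bond 3 |I3  (J1 effort already set via bond 1)
bond 4 |R1  (J1 effort already set via bond 1)

bond 0 stroke→I1
bond 1 stroke→J1
bond 2 stroke→I2
bond 3 stroke→I3
bond 4 stroke→R1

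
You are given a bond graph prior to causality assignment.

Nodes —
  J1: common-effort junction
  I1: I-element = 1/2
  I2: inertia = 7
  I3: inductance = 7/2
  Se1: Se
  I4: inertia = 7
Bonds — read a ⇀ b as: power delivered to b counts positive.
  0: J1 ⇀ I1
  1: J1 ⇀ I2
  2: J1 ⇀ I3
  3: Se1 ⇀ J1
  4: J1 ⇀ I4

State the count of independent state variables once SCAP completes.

4  (I1, I2, I3, I4 all integral)

b3 →J1  (source Se1 imposes e)
b0 →I1  (J1 effort already set via bond 3)
b1 →I2  (common-e at J1 fixed by 3)
b2 →I3  (0-jn J1 has e-setter on 3)
b4 →I4  (J1 effort already set via bond 3)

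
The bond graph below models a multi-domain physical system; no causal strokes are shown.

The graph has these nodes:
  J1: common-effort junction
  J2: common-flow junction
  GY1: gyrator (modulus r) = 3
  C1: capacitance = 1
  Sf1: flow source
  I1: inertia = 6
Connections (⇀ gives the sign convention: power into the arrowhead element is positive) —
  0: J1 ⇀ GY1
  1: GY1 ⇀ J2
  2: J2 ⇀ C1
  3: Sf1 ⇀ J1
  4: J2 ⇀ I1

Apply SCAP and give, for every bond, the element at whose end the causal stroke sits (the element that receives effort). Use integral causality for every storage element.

bond 0 |J1
bond 1 |J2
bond 2 |J2
bond 3 |Sf1
bond 4 |I1

β3 |Sf1  (source Sf1 imposes f)
β0 |J1  (only one effort-in slot at J1)
β1 |J2  (GY GY1: same side as bond 0)
β2 |J2  (C1 integral (e out))
β4 |I1  (closing 1-jn rule on J2)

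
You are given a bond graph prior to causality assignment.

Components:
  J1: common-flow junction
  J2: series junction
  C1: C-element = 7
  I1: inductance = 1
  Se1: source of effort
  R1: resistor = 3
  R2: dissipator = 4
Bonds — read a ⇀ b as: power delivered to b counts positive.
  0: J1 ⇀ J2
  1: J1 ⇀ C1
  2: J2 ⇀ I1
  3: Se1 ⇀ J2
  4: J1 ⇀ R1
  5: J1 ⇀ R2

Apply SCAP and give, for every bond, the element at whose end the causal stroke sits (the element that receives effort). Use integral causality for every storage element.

β0 |J2
β1 |J1
β2 |I1
β3 |J2
β4 |J1
β5 |J1

#3 stroke→J2  (Se1 (Se) sets effort on bond)
#1 stroke→J1  (prefer integral on C1)
#2 stroke→I1  (I1 integral (f out))
#0 stroke→J2  (common-f at J2 fixed by 2)
#4 stroke→J1  (common-f at J1 fixed by 0)
#5 stroke→J1  (J1: bond 0 brought flow, rest push out)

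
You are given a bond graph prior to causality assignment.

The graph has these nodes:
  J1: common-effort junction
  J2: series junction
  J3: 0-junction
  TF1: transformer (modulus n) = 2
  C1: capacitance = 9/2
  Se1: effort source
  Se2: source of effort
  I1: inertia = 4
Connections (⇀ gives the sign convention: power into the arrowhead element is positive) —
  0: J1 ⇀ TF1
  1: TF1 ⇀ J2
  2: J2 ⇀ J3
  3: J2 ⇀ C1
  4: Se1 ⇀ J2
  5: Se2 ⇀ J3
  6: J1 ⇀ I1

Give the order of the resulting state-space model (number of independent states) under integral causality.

β4 stroke→J2  (Se1 (Se) sets effort on bond)
β5 stroke→J3  (Se2 fixes effort; stroke away)
β2 stroke→J2  (J3: bond 5 brought effort, rest push out)
β3 stroke→J2  (C1 integral (e out))
β1 stroke→TF1  (only one flow-in slot at J2)
β0 stroke→J1  (TF1 one-in-one-out from 1)
β6 stroke→I1  (J1 effort already set via bond 0)

2  (C1, I1 all integral)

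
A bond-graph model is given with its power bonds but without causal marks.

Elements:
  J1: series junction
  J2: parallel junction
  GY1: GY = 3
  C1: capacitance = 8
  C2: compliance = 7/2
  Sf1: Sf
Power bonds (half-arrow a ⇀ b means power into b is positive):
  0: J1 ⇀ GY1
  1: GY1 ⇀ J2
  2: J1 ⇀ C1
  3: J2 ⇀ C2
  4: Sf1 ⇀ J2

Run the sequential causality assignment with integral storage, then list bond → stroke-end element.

β0 →GY1
β1 →GY1
β2 →J1
β3 →J2
β4 →Sf1

b4 |Sf1  (Sf1 (Sf) sets flow on bond)
b2 |J1  (C1 outputs effort q/C1)
b0 |GY1  (J1: last free bond brings flow in)
b1 |GY1  (through GY1, causality inverts; strokes same side of GY1)
b3 |J2  (J2: last free bond brings effort in)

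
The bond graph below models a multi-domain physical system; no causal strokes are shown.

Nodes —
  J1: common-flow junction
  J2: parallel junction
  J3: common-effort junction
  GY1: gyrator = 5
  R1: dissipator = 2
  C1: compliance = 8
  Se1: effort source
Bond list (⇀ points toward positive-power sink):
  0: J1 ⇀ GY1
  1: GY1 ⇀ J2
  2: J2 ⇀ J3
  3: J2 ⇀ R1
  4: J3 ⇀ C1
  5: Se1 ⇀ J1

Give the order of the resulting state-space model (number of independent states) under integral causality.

bond 5 |J1  (Se1: effort source, stroke at far end)
bond 0 |GY1  (closing 1-jn rule on J1)
bond 1 |GY1  (GY1: gyrator matches bond 0)
bond 4 |J3  (C1: C, integral causality)
bond 2 |J2  (0-jn J3 has e-setter on 4)
bond 3 |R1  (common-e at J2 fixed by 2)

1  (C1 all integral)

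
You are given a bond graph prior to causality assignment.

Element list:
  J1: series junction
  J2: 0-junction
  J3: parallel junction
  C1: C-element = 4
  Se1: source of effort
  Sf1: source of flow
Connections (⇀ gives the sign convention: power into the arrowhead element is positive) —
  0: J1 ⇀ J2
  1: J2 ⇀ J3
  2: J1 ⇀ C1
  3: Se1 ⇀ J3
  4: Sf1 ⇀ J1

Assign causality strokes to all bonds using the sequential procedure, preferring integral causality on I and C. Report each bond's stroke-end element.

b0 |J1
b1 |J2
b2 |J1
b3 |J3
b4 |Sf1

β3 →J3  (Se1 fixes effort; stroke away)
β4 →Sf1  (Sf1 fixes flow; stroke at Sf1)
β0 →J1  (1-jn J1 has f-setter on 4)
β2 →J1  (J1 flow already set via bond 4)
β1 →J2  (only one effort-in slot at J2)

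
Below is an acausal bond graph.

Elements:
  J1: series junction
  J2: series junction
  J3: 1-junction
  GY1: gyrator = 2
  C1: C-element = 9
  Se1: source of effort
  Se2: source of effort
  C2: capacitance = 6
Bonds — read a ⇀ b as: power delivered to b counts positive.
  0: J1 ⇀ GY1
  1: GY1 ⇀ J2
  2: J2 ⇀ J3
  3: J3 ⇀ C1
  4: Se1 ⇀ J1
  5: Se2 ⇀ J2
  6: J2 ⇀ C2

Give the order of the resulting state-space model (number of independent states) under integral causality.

bond 4 stroke→J1  (source Se1 imposes e)
bond 5 stroke→J2  (Se2 fixes effort; stroke away)
bond 0 stroke→GY1  (closing 1-jn rule on J1)
bond 1 stroke→GY1  (through GY1, causality inverts; strokes same side of GY1)
bond 2 stroke→J2  (J2 flow already set via bond 1)
bond 6 stroke→J2  (1-jn J2 has f-setter on 1)
bond 3 stroke→J3  (J3: bond 2 brought flow, rest push out)

2  (C1, C2 all integral)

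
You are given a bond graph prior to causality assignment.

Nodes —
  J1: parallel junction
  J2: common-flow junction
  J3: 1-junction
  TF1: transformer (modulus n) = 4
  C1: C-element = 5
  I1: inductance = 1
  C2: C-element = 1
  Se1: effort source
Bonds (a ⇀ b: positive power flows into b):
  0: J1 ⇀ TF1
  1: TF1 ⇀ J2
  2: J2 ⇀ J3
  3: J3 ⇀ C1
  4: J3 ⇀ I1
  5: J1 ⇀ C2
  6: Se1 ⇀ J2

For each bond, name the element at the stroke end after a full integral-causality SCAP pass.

bond 0 stroke at TF1
bond 1 stroke at J2
bond 2 stroke at J3
bond 3 stroke at J3
bond 4 stroke at I1
bond 5 stroke at J1
bond 6 stroke at J2

bond 6 |J2  (Se1 (Se) sets effort on bond)
bond 3 |J3  (C1: C, integral causality)
bond 4 |I1  (prefer integral on I1)
bond 2 |J3  (common-f at J3 fixed by 4)
bond 1 |J2  (J2 flow already set via bond 2)
bond 0 |TF1  (TF TF1: opposite of bond 1)
bond 5 |J1  (J1: last free bond brings effort in)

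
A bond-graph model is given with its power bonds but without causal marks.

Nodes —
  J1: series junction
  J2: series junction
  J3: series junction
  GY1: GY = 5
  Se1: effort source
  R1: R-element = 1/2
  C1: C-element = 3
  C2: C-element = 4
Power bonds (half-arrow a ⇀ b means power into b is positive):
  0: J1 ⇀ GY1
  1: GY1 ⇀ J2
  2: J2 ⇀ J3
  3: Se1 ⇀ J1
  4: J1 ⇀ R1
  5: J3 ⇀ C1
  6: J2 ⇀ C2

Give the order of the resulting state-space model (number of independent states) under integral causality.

b3 →J1  (Se1 fixes effort; stroke away)
b5 →J3  (C1 integral (e out))
b2 →J2  (only one flow-in slot at J3)
b6 →J2  (C2: C, integral causality)
b1 →GY1  (J2 needs exactly one f-in)
b0 →GY1  (GY1 both-in/both-out from 1)
b4 →J1  (J1 flow already set via bond 0)

2  (C1, C2 all integral)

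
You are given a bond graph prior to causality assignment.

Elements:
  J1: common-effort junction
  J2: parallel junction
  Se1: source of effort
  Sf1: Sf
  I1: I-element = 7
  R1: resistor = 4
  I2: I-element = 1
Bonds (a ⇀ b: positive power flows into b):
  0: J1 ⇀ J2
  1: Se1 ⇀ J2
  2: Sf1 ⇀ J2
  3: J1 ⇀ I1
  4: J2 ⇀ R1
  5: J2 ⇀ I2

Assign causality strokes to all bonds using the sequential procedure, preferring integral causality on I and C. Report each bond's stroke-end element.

b1 stroke at J2  (Se1 (Se) sets effort on bond)
b2 stroke at Sf1  (Sf1 (Sf) sets flow on bond)
b0 stroke at J1  (J2 effort already set via bond 1)
b4 stroke at R1  (common-e at J2 fixed by 1)
b5 stroke at I2  (0-jn J2 has e-setter on 1)
b3 stroke at I1  (J1 effort already set via bond 0)

b0 →J1
b1 →J2
b2 →Sf1
b3 →I1
b4 →R1
b5 →I2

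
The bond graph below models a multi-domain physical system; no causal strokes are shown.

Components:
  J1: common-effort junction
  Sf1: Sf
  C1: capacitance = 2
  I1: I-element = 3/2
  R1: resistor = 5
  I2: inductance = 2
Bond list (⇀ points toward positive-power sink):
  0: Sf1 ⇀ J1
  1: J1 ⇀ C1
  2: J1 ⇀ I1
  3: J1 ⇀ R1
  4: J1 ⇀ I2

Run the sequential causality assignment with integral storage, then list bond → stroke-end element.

#0 →Sf1  (source Sf1 imposes f)
#1 →J1  (C1: C, integral causality)
#2 →I1  (J1: bond 1 brought effort, rest push out)
#3 →R1  (0-jn J1 has e-setter on 1)
#4 →I2  (J1: bond 1 brought effort, rest push out)

#0 stroke→Sf1
#1 stroke→J1
#2 stroke→I1
#3 stroke→R1
#4 stroke→I2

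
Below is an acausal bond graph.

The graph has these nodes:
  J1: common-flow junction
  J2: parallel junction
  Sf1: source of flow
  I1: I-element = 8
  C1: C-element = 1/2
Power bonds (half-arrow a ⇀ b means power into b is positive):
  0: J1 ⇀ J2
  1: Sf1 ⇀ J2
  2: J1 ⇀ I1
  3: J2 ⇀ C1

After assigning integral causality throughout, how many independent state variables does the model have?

b1 |Sf1  (source Sf1 imposes f)
b2 |I1  (I1 integral (f out))
b0 |J1  (1-jn J1 has f-setter on 2)
b3 |J2  (closing 0-jn rule on J2)

2  (C1, I1 all integral)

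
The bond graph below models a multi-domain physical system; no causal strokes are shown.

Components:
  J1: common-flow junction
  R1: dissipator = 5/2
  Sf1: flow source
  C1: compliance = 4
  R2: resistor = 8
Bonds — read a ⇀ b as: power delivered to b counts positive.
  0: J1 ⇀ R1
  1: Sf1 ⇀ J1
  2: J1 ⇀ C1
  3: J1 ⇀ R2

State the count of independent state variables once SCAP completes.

1  (C1 all integral)

bond 1 →Sf1  (source Sf1 imposes f)
bond 0 →J1  (J1: bond 1 brought flow, rest push out)
bond 2 →J1  (J1 flow already set via bond 1)
bond 3 →J1  (common-f at J1 fixed by 1)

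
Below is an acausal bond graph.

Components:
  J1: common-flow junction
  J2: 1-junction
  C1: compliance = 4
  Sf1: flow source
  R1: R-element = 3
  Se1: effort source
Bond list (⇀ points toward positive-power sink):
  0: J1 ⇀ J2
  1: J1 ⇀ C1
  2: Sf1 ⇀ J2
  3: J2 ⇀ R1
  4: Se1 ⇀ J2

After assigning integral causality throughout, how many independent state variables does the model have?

1  (C1 all integral)

#2 stroke→Sf1  (source Sf1 imposes f)
#4 stroke→J2  (source Se1 imposes e)
#0 stroke→J2  (J2 flow already set via bond 2)
#3 stroke→J2  (common-f at J2 fixed by 2)
#1 stroke→J1  (common-f at J1 fixed by 0)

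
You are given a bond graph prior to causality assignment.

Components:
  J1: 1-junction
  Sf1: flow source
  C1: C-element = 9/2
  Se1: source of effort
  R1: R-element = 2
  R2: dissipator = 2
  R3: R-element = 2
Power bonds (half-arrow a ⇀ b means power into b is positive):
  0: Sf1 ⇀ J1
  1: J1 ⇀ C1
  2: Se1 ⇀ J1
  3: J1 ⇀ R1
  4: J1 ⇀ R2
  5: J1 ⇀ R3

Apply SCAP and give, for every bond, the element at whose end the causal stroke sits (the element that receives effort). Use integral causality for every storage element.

#0 stroke at Sf1  (Sf1: flow source, stroke at near end)
#2 stroke at J1  (Se1 (Se) sets effort on bond)
#1 stroke at J1  (1-jn J1 has f-setter on 0)
#3 stroke at J1  (J1 flow already set via bond 0)
#4 stroke at J1  (common-f at J1 fixed by 0)
#5 stroke at J1  (1-jn J1 has f-setter on 0)

#0 |Sf1
#1 |J1
#2 |J1
#3 |J1
#4 |J1
#5 |J1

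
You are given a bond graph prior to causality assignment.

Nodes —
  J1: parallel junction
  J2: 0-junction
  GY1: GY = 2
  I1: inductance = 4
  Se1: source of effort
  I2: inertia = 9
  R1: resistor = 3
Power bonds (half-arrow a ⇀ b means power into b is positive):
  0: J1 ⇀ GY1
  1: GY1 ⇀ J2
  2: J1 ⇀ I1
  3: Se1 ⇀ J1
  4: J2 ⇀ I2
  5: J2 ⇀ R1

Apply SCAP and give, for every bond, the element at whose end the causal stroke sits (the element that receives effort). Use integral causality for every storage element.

bond 3 |J1  (Se1 fixes effort; stroke away)
bond 0 |GY1  (common-e at J1 fixed by 3)
bond 2 |I1  (common-e at J1 fixed by 3)
bond 1 |GY1  (GY1 both-in/both-out from 0)
bond 4 |I2  (I2 outputs flow p/I2)
bond 5 |J2  (only one effort-in slot at J2)

β0 |GY1
β1 |GY1
β2 |I1
β3 |J1
β4 |I2
β5 |J2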